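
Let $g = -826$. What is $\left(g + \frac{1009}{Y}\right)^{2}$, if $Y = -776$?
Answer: $\frac{412144740225}{602176} \approx 6.8443 \cdot 10^{5}$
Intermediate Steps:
$\left(g + \frac{1009}{Y}\right)^{2} = \left(-826 + \frac{1009}{-776}\right)^{2} = \left(-826 + 1009 \left(- \frac{1}{776}\right)\right)^{2} = \left(-826 - \frac{1009}{776}\right)^{2} = \left(- \frac{641985}{776}\right)^{2} = \frac{412144740225}{602176}$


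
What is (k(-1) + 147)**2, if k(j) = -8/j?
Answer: 24025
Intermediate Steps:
(k(-1) + 147)**2 = (-8/(-1) + 147)**2 = (-8*(-1) + 147)**2 = (8 + 147)**2 = 155**2 = 24025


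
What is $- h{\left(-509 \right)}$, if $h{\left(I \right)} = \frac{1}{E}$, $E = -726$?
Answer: $\frac{1}{726} \approx 0.0013774$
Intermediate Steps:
$h{\left(I \right)} = - \frac{1}{726}$ ($h{\left(I \right)} = \frac{1}{-726} = - \frac{1}{726}$)
$- h{\left(-509 \right)} = \left(-1\right) \left(- \frac{1}{726}\right) = \frac{1}{726}$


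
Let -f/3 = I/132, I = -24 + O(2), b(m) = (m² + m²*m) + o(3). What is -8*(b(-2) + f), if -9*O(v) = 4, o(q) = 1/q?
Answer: 224/9 ≈ 24.889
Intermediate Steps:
O(v) = -4/9 (O(v) = -⅑*4 = -4/9)
b(m) = ⅓ + m² + m³ (b(m) = (m² + m²*m) + 1/3 = (m² + m³) + ⅓ = ⅓ + m² + m³)
I = -220/9 (I = -24 - 4/9 = -220/9 ≈ -24.444)
f = 5/9 (f = -(-220)/(3*132) = -3*(-5/27) = 5/9 ≈ 0.55556)
-8*(b(-2) + f) = -8*((⅓ + (-2)² + (-2)³) + 5/9) = -8*((⅓ + 4 - 8) + 5/9) = -8*(-11/3 + 5/9) = -8*(-28/9) = 224/9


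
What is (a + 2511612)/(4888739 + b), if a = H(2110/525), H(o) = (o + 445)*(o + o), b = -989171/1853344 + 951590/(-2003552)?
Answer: 3217817947607389171712/6254347922842736201625 ≈ 0.51449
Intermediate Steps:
b = -117046223511/116039721184 (b = -989171*1/1853344 + 951590*(-1/2003552) = -989171/1853344 - 475795/1001776 = -117046223511/116039721184 ≈ -1.0087)
H(o) = 2*o*(445 + o) (H(o) = (445 + o)*(2*o) = 2*o*(445 + o))
a = 39792068/11025 (a = 2*(2110/525)*(445 + 2110/525) = 2*(2110*(1/525))*(445 + 2110*(1/525)) = 2*(422/105)*(445 + 422/105) = 2*(422/105)*(47147/105) = 39792068/11025 ≈ 3609.3)
(a + 2511612)/(4888739 + b) = (39792068/11025 + 2511612)/(4888739 - 117046223511/116039721184) = 27730314368/(11025*(567287793455123465/116039721184)) = (27730314368/11025)*(116039721184/567287793455123465) = 3217817947607389171712/6254347922842736201625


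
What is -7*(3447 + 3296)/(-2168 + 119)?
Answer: 47201/2049 ≈ 23.036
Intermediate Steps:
-7*(3447 + 3296)/(-2168 + 119) = -47201/(-2049) = -47201*(-1)/2049 = -7*(-6743/2049) = 47201/2049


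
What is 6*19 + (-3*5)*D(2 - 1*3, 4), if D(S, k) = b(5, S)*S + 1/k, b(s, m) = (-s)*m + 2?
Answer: 861/4 ≈ 215.25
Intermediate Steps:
b(s, m) = 2 - m*s (b(s, m) = -m*s + 2 = 2 - m*s)
D(S, k) = 1/k + S*(2 - 5*S) (D(S, k) = (2 - 1*S*5)*S + 1/k = (2 - 5*S)*S + 1/k = S*(2 - 5*S) + 1/k = 1/k + S*(2 - 5*S))
6*19 + (-3*5)*D(2 - 1*3, 4) = 6*19 + (-3*5)*((1 - 1*(2 - 1*3)*4*(-2 + 5*(2 - 1*3)))/4) = 114 - 15*(1 - 1*(2 - 3)*4*(-2 + 5*(2 - 3)))/4 = 114 - 15*(1 - 1*(-1)*4*(-2 + 5*(-1)))/4 = 114 - 15*(1 - 1*(-1)*4*(-2 - 5))/4 = 114 - 15*(1 - 1*(-1)*4*(-7))/4 = 114 - 15*(1 - 28)/4 = 114 - 15*(-27)/4 = 114 - 15*(-27/4) = 114 + 405/4 = 861/4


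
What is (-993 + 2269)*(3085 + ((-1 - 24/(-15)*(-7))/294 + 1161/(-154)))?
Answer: 2886188692/735 ≈ 3.9268e+6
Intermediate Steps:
(-993 + 2269)*(3085 + ((-1 - 24/(-15)*(-7))/294 + 1161/(-154))) = 1276*(3085 + ((-1 - 24*(-1/15)*(-7))*(1/294) + 1161*(-1/154))) = 1276*(3085 + ((-1 + (8/5)*(-7))*(1/294) - 1161/154)) = 1276*(3085 + ((-1 - 56/5)*(1/294) - 1161/154)) = 1276*(3085 + (-61/5*1/294 - 1161/154)) = 1276*(3085 + (-61/1470 - 1161/154)) = 1276*(3085 - 61288/8085) = 1276*(24880937/8085) = 2886188692/735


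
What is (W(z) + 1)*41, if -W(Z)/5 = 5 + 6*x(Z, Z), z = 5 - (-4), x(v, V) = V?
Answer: -12054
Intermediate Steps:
z = 9 (z = 5 - 1*(-4) = 5 + 4 = 9)
W(Z) = -25 - 30*Z (W(Z) = -5*(5 + 6*Z) = -25 - 30*Z)
(W(z) + 1)*41 = ((-25 - 30*9) + 1)*41 = ((-25 - 270) + 1)*41 = (-295 + 1)*41 = -294*41 = -12054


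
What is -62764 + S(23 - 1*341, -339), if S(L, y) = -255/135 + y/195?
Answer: -36719062/585 ≈ -62768.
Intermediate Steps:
S(L, y) = -17/9 + y/195 (S(L, y) = -255*1/135 + y*(1/195) = -17/9 + y/195)
-62764 + S(23 - 1*341, -339) = -62764 + (-17/9 + (1/195)*(-339)) = -62764 + (-17/9 - 113/65) = -62764 - 2122/585 = -36719062/585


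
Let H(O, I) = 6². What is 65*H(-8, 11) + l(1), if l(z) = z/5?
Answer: 11701/5 ≈ 2340.2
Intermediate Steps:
H(O, I) = 36
l(z) = z/5 (l(z) = z*(⅕) = z/5)
65*H(-8, 11) + l(1) = 65*36 + (⅕)*1 = 2340 + ⅕ = 11701/5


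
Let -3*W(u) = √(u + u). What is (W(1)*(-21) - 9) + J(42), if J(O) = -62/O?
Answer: -220/21 + 7*√2 ≈ -0.57670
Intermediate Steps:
W(u) = -√2*√u/3 (W(u) = -√(u + u)/3 = -√2*√u/3)
(W(1)*(-21) - 9) + J(42) = (-√2*√1/3*(-21) - 9) - 62/42 = (-⅓*√2*1*(-21) - 9) - 62*1/42 = (-√2/3*(-21) - 9) - 31/21 = (7*√2 - 9) - 31/21 = (-9 + 7*√2) - 31/21 = -220/21 + 7*√2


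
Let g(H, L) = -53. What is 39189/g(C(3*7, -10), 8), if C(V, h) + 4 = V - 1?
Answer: -39189/53 ≈ -739.42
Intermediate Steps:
C(V, h) = -5 + V (C(V, h) = -4 + (V - 1) = -4 + (-1 + V) = -5 + V)
39189/g(C(3*7, -10), 8) = 39189/(-53) = 39189*(-1/53) = -39189/53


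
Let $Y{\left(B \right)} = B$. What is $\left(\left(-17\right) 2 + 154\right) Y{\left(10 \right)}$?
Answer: $1200$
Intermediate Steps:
$\left(\left(-17\right) 2 + 154\right) Y{\left(10 \right)} = \left(\left(-17\right) 2 + 154\right) 10 = \left(-34 + 154\right) 10 = 120 \cdot 10 = 1200$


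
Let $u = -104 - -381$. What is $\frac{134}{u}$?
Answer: $\frac{134}{277} \approx 0.48375$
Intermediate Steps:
$u = 277$ ($u = -104 + 381 = 277$)
$\frac{134}{u} = \frac{134}{277}$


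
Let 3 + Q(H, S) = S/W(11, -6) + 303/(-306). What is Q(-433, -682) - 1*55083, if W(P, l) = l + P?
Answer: -28163929/510 ≈ -55223.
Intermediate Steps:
W(P, l) = P + l
Q(H, S) = -407/102 + S/5 (Q(H, S) = -3 + (S/(11 - 6) + 303/(-306)) = -3 + (S/5 + 303*(-1/306)) = -3 + (S*(1/5) - 101/102) = -3 + (S/5 - 101/102) = -3 + (-101/102 + S/5) = -407/102 + S/5)
Q(-433, -682) - 1*55083 = (-407/102 + (1/5)*(-682)) - 1*55083 = (-407/102 - 682/5) - 55083 = -71599/510 - 55083 = -28163929/510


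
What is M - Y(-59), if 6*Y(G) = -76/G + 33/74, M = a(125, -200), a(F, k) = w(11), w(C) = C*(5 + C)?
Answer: 4602925/26196 ≈ 175.71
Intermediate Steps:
a(F, k) = 176 (a(F, k) = 11*(5 + 11) = 11*16 = 176)
M = 176
Y(G) = 11/148 - 38/(3*G) (Y(G) = (-76/G + 33/74)/6 = (33/74 - 76/G)/6 = 11/148 - 38/(3*G))
M - Y(-59) = 176 - (-5624 + 33*(-59))/(444*(-59)) = 176 - (-1)*(-5624 - 1947)/(444*59) = 176 - (-1)*(-7571)/(444*59) = 176 - 1*7571/26196 = 176 - 7571/26196 = 4602925/26196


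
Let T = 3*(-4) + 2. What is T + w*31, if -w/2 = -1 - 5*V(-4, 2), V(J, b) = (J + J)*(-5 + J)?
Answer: 22372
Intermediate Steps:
T = -10 (T = -12 + 2 = -10)
V(J, b) = 2*J*(-5 + J) (V(J, b) = (2*J)*(-5 + J) = 2*J*(-5 + J))
w = 722 (w = -2*(-1 - 10*(-4)*(-5 - 4)) = -2*(-1 - 10*(-4)*(-9)) = -2*(-1 - 5*72) = -2*(-1 - 360) = -2*(-361) = 722)
T + w*31 = -10 + 722*31 = -10 + 22382 = 22372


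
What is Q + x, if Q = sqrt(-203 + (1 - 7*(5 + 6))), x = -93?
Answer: -93 + 3*I*sqrt(31) ≈ -93.0 + 16.703*I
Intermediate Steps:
Q = 3*I*sqrt(31) (Q = sqrt(-203 + (1 - 7*11)) = sqrt(-203 + (1 - 77)) = sqrt(-203 - 76) = sqrt(-279) = 3*I*sqrt(31) ≈ 16.703*I)
Q + x = 3*I*sqrt(31) - 93 = -93 + 3*I*sqrt(31)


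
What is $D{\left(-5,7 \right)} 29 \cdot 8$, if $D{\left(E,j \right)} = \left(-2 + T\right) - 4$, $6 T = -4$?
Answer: $- \frac{4640}{3} \approx -1546.7$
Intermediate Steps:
$T = - \frac{2}{3}$ ($T = \frac{1}{6} \left(-4\right) = - \frac{2}{3} \approx -0.66667$)
$D{\left(E,j \right)} = - \frac{20}{3}$ ($D{\left(E,j \right)} = \left(-2 - \frac{2}{3}\right) - 4 = - \frac{8}{3} - 4 = - \frac{20}{3}$)
$D{\left(-5,7 \right)} 29 \cdot 8 = \left(- \frac{20}{3}\right) 29 \cdot 8 = \left(- \frac{580}{3}\right) 8 = - \frac{4640}{3}$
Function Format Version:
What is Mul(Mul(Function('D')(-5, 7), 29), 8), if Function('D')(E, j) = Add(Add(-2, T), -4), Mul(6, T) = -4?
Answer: Rational(-4640, 3) ≈ -1546.7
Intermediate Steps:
T = Rational(-2, 3) (T = Mul(Rational(1, 6), -4) = Rational(-2, 3) ≈ -0.66667)
Function('D')(E, j) = Rational(-20, 3) (Function('D')(E, j) = Add(Add(-2, Rational(-2, 3)), -4) = Add(Rational(-8, 3), -4) = Rational(-20, 3))
Mul(Mul(Function('D')(-5, 7), 29), 8) = Mul(Mul(Rational(-20, 3), 29), 8) = Mul(Rational(-580, 3), 8) = Rational(-4640, 3)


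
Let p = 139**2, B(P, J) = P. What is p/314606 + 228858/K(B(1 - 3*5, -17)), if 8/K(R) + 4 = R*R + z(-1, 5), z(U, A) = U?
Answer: 3438004811159/629212 ≈ 5.4640e+6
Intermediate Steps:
K(R) = 8/(-5 + R**2) (K(R) = 8/(-4 + (R*R - 1)) = 8/(-4 + (R**2 - 1)) = 8/(-4 + (-1 + R**2)) = 8/(-5 + R**2))
p = 19321
p/314606 + 228858/K(B(1 - 3*5, -17)) = 19321/314606 + 228858/((8/(-5 + (1 - 3*5)**2))) = 19321*(1/314606) + 228858/((8/(-5 + (1 - 15)**2))) = 19321/314606 + 228858/((8/(-5 + (-14)**2))) = 19321/314606 + 228858/((8/(-5 + 196))) = 19321/314606 + 228858/((8/191)) = 19321/314606 + 228858/((8*(1/191))) = 19321/314606 + 228858/(8/191) = 19321/314606 + 228858*(191/8) = 19321/314606 + 21855939/4 = 3438004811159/629212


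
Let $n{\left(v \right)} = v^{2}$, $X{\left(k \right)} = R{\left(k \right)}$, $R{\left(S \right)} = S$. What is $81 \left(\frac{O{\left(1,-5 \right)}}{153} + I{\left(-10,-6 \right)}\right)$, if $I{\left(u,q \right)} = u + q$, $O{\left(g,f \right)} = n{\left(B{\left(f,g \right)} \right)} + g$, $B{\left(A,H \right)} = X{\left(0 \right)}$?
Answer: $- \frac{22023}{17} \approx -1295.5$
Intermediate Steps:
$X{\left(k \right)} = k$
$B{\left(A,H \right)} = 0$
$O{\left(g,f \right)} = g$ ($O{\left(g,f \right)} = 0^{2} + g = 0 + g = g$)
$I{\left(u,q \right)} = q + u$
$81 \left(\frac{O{\left(1,-5 \right)}}{153} + I{\left(-10,-6 \right)}\right) = 81 \left(1 \cdot \frac{1}{153} - 16\right) = 81 \left(\frac{1}{153} - 16\right) = 81 \left(- \frac{2447}{153}\right) = - \frac{22023}{17}$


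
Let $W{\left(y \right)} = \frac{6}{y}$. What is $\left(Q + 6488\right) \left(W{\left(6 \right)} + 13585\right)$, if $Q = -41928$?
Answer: $-481487840$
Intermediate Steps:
$\left(Q + 6488\right) \left(W{\left(6 \right)} + 13585\right) = \left(-41928 + 6488\right) \left(\frac{6}{6} + 13585\right) = - 35440 \left(6 \cdot \frac{1}{6} + 13585\right) = - 35440 \left(1 + 13585\right) = \left(-35440\right) 13586 = -481487840$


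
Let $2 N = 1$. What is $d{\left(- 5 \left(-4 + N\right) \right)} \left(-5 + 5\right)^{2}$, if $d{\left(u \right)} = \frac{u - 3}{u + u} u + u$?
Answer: $0$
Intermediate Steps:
$N = \frac{1}{2}$ ($N = \frac{1}{2} \cdot 1 = \frac{1}{2} \approx 0.5$)
$d{\left(u \right)} = - \frac{3}{2} + \frac{3 u}{2}$ ($d{\left(u \right)} = \frac{-3 + u}{2 u} u + u = \left(- \frac{3}{2} + \frac{u}{2}\right) + u = - \frac{3}{2} + \frac{3 u}{2}$)
$d{\left(- 5 \left(-4 + N\right) \right)} \left(-5 + 5\right)^{2} = \left(- \frac{3}{2} + \frac{3 \left(- 5 \left(-4 + \frac{1}{2}\right)\right)}{2}\right) \left(-5 + 5\right)^{2} = \left(- \frac{3}{2} + \frac{3 \left(\left(-5\right) \left(- \frac{7}{2}\right)\right)}{2}\right) 0^{2} = \left(- \frac{3}{2} + \frac{3}{2} \cdot \frac{35}{2}\right) 0 = \left(- \frac{3}{2} + \frac{105}{4}\right) 0 = \frac{99}{4} \cdot 0 = 0$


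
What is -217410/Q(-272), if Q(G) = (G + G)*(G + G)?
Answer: -108705/147968 ≈ -0.73465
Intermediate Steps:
Q(G) = 4*G² (Q(G) = (2*G)*(2*G) = 4*G²)
-217410/Q(-272) = -217410/(4*(-272)²) = -217410/(4*73984) = -217410/295936 = -217410*1/295936 = -108705/147968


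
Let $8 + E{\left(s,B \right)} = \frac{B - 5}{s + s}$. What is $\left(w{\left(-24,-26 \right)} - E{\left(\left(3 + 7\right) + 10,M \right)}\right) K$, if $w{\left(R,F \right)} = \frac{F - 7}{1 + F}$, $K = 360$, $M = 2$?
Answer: $\frac{16911}{5} \approx 3382.2$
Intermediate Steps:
$w{\left(R,F \right)} = \frac{-7 + F}{1 + F}$
$E{\left(s,B \right)} = -8 + \frac{-5 + B}{2 s}$ ($E{\left(s,B \right)} = -8 + \frac{B - 5}{s + s} = -8 + \frac{-5 + B}{2 s}$)
$\left(w{\left(-24,-26 \right)} - E{\left(\left(3 + 7\right) + 10,M \right)}\right) K = \left(\frac{-7 - 26}{1 - 26} - \frac{-5 + 2 - 16 \left(\left(3 + 7\right) + 10\right)}{2 \left(\left(3 + 7\right) + 10\right)}\right) 360 = \left(\frac{1}{-25} \left(-33\right) - \frac{-5 + 2 - 16 \left(10 + 10\right)}{2 \left(10 + 10\right)}\right) 360 = \left(\left(- \frac{1}{25}\right) \left(-33\right) - \frac{-5 + 2 - 320}{2 \cdot 20}\right) 360 = \left(\frac{33}{25} - \frac{1}{2} \cdot \frac{1}{20} \left(-5 + 2 - 320\right)\right) 360 = \left(\frac{33}{25} - \frac{1}{2} \cdot \frac{1}{20} \left(-323\right)\right) 360 = \left(\frac{33}{25} - - \frac{323}{40}\right) 360 = \left(\frac{33}{25} + \frac{323}{40}\right) 360 = \frac{1879}{200} \cdot 360 = \frac{16911}{5}$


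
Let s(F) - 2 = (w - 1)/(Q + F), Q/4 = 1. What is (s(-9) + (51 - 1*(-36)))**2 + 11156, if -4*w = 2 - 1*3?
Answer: 7641489/400 ≈ 19104.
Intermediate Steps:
Q = 4 (Q = 4*1 = 4)
w = 1/4 (w = -(2 - 1*3)/4 = -(2 - 3)/4 = -1/4*(-1) = 1/4 ≈ 0.25000)
s(F) = 2 - 3/(4*(4 + F)) (s(F) = 2 + (1/4 - 1)/(4 + F) = 2 - 3/(4*(4 + F)))
(s(-9) + (51 - 1*(-36)))**2 + 11156 = ((29 + 8*(-9))/(4*(4 - 9)) + (51 - 1*(-36)))**2 + 11156 = ((1/4)*(29 - 72)/(-5) + (51 + 36))**2 + 11156 = ((1/4)*(-1/5)*(-43) + 87)**2 + 11156 = (43/20 + 87)**2 + 11156 = (1783/20)**2 + 11156 = 3179089/400 + 11156 = 7641489/400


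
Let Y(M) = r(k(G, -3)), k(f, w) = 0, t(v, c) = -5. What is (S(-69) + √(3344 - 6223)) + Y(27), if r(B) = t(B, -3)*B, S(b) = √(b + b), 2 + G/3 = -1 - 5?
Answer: I*(√138 + √2879) ≈ 65.404*I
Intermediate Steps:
G = -24 (G = -6 + 3*(-1 - 5) = -6 + 3*(-6) = -6 - 18 = -24)
S(b) = √2*√b (S(b) = √(2*b) = √2*√b)
r(B) = -5*B
Y(M) = 0 (Y(M) = -5*0 = 0)
(S(-69) + √(3344 - 6223)) + Y(27) = (√2*√(-69) + √(3344 - 6223)) + 0 = (√2*(I*√69) + √(-2879)) + 0 = (I*√138 + I*√2879) + 0 = I*√138 + I*√2879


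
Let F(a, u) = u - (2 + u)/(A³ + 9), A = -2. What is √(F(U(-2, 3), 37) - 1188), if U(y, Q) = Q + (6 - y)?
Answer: I*√1190 ≈ 34.496*I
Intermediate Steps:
U(y, Q) = 6 + Q - y
F(a, u) = -2 (F(a, u) = u - (2 + u)/((-2)³ + 9) = u - (2 + u)/(-8 + 9) = u - (2 + u)/1 = u - (2 + u) = u + (-2 - u) = -2)
√(F(U(-2, 3), 37) - 1188) = √(-2 - 1188) = √(-1190) = I*√1190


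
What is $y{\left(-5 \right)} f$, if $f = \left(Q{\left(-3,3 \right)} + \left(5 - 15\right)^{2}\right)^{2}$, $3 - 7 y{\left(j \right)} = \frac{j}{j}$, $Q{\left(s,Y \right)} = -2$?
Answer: $2744$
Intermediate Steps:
$y{\left(j \right)} = \frac{2}{7}$ ($y{\left(j \right)} = \frac{3}{7} - \frac{j \frac{1}{j}}{7} = \frac{3}{7} - \frac{1}{7} = \frac{2}{7}$)
$f = 9604$ ($f = \left(-2 + \left(5 - 15\right)^{2}\right)^{2} = \left(-2 + \left(-10\right)^{2}\right)^{2} = \left(-2 + 100\right)^{2} = 98^{2} = 9604$)
$y{\left(-5 \right)} f = \frac{2}{7} \cdot 9604 = 2744$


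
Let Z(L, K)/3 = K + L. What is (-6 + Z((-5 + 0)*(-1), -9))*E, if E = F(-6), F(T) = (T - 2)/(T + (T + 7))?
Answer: -144/5 ≈ -28.800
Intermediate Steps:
F(T) = (-2 + T)/(7 + 2*T) (F(T) = (-2 + T)/(T + (7 + T)) = (-2 + T)/(7 + 2*T))
E = 8/5 (E = (-2 - 6)/(7 + 2*(-6)) = -8/(7 - 12) = -8/(-5) = -1/5*(-8) = 8/5 ≈ 1.6000)
Z(L, K) = 3*K + 3*L (Z(L, K) = 3*(K + L) = 3*K + 3*L)
(-6 + Z((-5 + 0)*(-1), -9))*E = (-6 + (3*(-9) + 3*((-5 + 0)*(-1))))*(8/5) = (-6 + (-27 + 3*(-5*(-1))))*(8/5) = (-6 + (-27 + 3*5))*(8/5) = (-6 + (-27 + 15))*(8/5) = (-6 - 12)*(8/5) = -18*8/5 = -144/5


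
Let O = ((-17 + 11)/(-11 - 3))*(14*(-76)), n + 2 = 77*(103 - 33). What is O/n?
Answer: -38/449 ≈ -0.084633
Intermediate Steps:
n = 5388 (n = -2 + 77*(103 - 33) = -2 + 77*70 = -2 + 5390 = 5388)
O = -456 (O = -6/(-14)*(-1064) = -6*(-1/14)*(-1064) = (3/7)*(-1064) = -456)
O/n = -456/5388 = -456*1/5388 = -38/449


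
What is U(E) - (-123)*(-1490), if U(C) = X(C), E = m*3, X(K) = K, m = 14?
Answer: -183228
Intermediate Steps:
E = 42 (E = 14*3 = 42)
U(C) = C
U(E) - (-123)*(-1490) = 42 - (-123)*(-1490) = 42 - 1*183270 = 42 - 183270 = -183228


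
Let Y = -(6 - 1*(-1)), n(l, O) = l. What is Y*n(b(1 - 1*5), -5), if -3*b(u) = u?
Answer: -28/3 ≈ -9.3333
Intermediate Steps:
b(u) = -u/3
Y = -7 (Y = -(6 + 1) = -1*7 = -7)
Y*n(b(1 - 1*5), -5) = -(-7)*(1 - 1*5)/3 = -(-7)*(1 - 5)/3 = -(-7)*(-4)/3 = -7*4/3 = -28/3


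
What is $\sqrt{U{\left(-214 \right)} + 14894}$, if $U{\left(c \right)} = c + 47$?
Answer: $\sqrt{14727} \approx 121.35$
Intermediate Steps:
$U{\left(c \right)} = 47 + c$
$\sqrt{U{\left(-214 \right)} + 14894} = \sqrt{\left(47 - 214\right) + 14894} = \sqrt{-167 + 14894} = \sqrt{14727}$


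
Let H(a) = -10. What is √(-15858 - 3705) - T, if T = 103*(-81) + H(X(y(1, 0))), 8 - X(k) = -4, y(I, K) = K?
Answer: 8353 + I*√19563 ≈ 8353.0 + 139.87*I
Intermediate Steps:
X(k) = 12 (X(k) = 8 - 1*(-4) = 8 + 4 = 12)
T = -8353 (T = 103*(-81) - 10 = -8343 - 10 = -8353)
√(-15858 - 3705) - T = √(-15858 - 3705) - 1*(-8353) = √(-19563) + 8353 = I*√19563 + 8353 = 8353 + I*√19563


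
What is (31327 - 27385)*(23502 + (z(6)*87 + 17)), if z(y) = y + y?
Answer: 96827346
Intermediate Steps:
z(y) = 2*y
(31327 - 27385)*(23502 + (z(6)*87 + 17)) = (31327 - 27385)*(23502 + ((2*6)*87 + 17)) = 3942*(23502 + (12*87 + 17)) = 3942*(23502 + (1044 + 17)) = 3942*(23502 + 1061) = 3942*24563 = 96827346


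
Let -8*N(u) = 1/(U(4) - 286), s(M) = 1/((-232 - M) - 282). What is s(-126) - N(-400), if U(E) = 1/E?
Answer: -1337/443484 ≈ -0.0030148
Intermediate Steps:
s(M) = 1/(-514 - M)
N(u) = 1/2286 (N(u) = -1/(8*(1/4 - 286)) = -1/(8*(-1143/4)) = -1/8*(-4/1143) = 1/2286)
s(-126) - N(-400) = -1/(514 - 126) - 1*1/2286 = -1/388 - 1/2286 = -1337/443484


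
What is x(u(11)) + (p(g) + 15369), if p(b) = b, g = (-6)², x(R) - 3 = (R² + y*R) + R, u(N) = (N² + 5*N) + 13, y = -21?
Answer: 47349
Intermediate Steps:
u(N) = 13 + N² + 5*N
x(R) = 3 + R² - 20*R (x(R) = 3 + ((R² - 21*R) + R) = 3 + (R² - 20*R) = 3 + R² - 20*R)
g = 36
x(u(11)) + (p(g) + 15369) = (3 + (13 + 11² + 5*11)² - 20*(13 + 11² + 5*11)) + (36 + 15369) = (3 + (13 + 121 + 55)² - 20*(13 + 121 + 55)) + 15405 = (3 + 189² - 20*189) + 15405 = (3 + 35721 - 3780) + 15405 = 31944 + 15405 = 47349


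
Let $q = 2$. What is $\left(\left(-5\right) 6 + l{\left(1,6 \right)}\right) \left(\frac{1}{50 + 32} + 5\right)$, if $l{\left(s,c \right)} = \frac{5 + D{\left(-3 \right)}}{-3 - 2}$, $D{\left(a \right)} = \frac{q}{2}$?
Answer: $- \frac{32058}{205} \approx -156.38$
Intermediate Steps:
$D{\left(a \right)} = 1$ ($D{\left(a \right)} = \frac{2}{2} = 2 \cdot \frac{1}{2} = 1$)
$l{\left(s,c \right)} = - \frac{6}{5}$ ($l{\left(s,c \right)} = \frac{5 + 1}{-3 - 2} = \frac{6}{-5} = 6 \left(- \frac{1}{5}\right) = - \frac{6}{5}$)
$\left(\left(-5\right) 6 + l{\left(1,6 \right)}\right) \left(\frac{1}{50 + 32} + 5\right) = \left(\left(-5\right) 6 - \frac{6}{5}\right) \left(\frac{1}{50 + 32} + 5\right) = \left(-30 - \frac{6}{5}\right) \left(\frac{1}{82} + 5\right) = - \frac{156 \left(\frac{1}{82} + 5\right)}{5} = \left(- \frac{156}{5}\right) \frac{411}{82} = - \frac{32058}{205}$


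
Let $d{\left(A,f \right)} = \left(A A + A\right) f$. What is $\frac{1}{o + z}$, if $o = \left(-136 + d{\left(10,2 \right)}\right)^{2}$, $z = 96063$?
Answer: $\frac{1}{103119} \approx 9.6975 \cdot 10^{-6}$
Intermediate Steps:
$d{\left(A,f \right)} = f \left(A + A^{2}\right)$ ($d{\left(A,f \right)} = \left(A^{2} + A\right) f = \left(A + A^{2}\right) f = f \left(A + A^{2}\right)$)
$o = 7056$ ($o = \left(-136 + 10 \cdot 2 \left(1 + 10\right)\right)^{2} = \left(-136 + 10 \cdot 2 \cdot 11\right)^{2} = \left(-136 + 220\right)^{2} = 84^{2} = 7056$)
$\frac{1}{o + z} = \frac{1}{7056 + 96063} = \frac{1}{103119}$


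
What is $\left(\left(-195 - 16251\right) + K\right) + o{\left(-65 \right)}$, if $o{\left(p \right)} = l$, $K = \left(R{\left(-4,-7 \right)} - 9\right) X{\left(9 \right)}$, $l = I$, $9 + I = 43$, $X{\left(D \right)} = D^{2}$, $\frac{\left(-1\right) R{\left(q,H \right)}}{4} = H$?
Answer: $-14873$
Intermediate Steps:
$R{\left(q,H \right)} = - 4 H$
$I = 34$ ($I = -9 + 43 = 34$)
$l = 34$
$K = 1539$ ($K = \left(\left(-4\right) \left(-7\right) - 9\right) 9^{2} = \left(28 - 9\right) 81 = 19 \cdot 81 = 1539$)
$o{\left(p \right)} = 34$
$\left(\left(-195 - 16251\right) + K\right) + o{\left(-65 \right)} = \left(\left(-195 - 16251\right) + 1539\right) + 34 = \left(-16446 + 1539\right) + 34 = -14907 + 34 = -14873$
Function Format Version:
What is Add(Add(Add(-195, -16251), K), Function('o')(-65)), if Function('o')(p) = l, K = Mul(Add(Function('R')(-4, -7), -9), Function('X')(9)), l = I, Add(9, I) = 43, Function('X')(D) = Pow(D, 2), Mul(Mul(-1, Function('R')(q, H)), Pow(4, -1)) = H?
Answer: -14873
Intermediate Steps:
Function('R')(q, H) = Mul(-4, H)
I = 34 (I = Add(-9, 43) = 34)
l = 34
K = 1539 (K = Mul(Add(Mul(-4, -7), -9), Pow(9, 2)) = Mul(Add(28, -9), 81) = Mul(19, 81) = 1539)
Function('o')(p) = 34
Add(Add(Add(-195, -16251), K), Function('o')(-65)) = Add(Add(Add(-195, -16251), 1539), 34) = Add(Add(-16446, 1539), 34) = Add(-14907, 34) = -14873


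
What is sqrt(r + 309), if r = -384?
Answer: 5*I*sqrt(3) ≈ 8.6602*I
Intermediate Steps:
sqrt(r + 309) = sqrt(-384 + 309) = sqrt(-75) = 5*I*sqrt(3)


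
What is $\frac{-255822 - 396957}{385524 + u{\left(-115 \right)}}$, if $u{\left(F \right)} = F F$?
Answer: $- \frac{652779}{398749} \approx -1.6371$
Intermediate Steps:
$u{\left(F \right)} = F^{2}$
$\frac{-255822 - 396957}{385524 + u{\left(-115 \right)}} = \frac{-255822 - 396957}{385524 + \left(-115\right)^{2}} = - \frac{652779}{385524 + 13225} = - \frac{652779}{398749}$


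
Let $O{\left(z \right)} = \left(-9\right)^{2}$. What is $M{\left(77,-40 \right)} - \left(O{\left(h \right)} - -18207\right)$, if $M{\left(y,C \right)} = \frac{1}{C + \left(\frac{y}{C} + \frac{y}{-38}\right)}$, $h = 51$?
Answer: $- \frac{610874824}{33403} \approx -18288.0$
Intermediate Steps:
$O{\left(z \right)} = 81$
$M{\left(y,C \right)} = \frac{1}{C - \frac{y}{38} + \frac{y}{C}}$ ($M{\left(y,C \right)} = \frac{1}{C + \left(\frac{y}{C} + y \left(- \frac{1}{38}\right)\right)} = \frac{1}{C - \left(\frac{y}{38} - \frac{y}{C}\right)} = \frac{1}{C - \frac{y}{38} + \frac{y}{C}}$)
$M{\left(77,-40 \right)} - \left(O{\left(h \right)} - -18207\right) = 38 \left(-40\right) \frac{1}{38 \cdot 77 + 38 \left(-40\right)^{2} - \left(-40\right) 77} - \left(81 - -18207\right) = 38 \left(-40\right) \frac{1}{2926 + 38 \cdot 1600 + 3080} - \left(81 + 18207\right) = 38 \left(-40\right) \frac{1}{2926 + 60800 + 3080} - 18288 = 38 \left(-40\right) \frac{1}{66806} - 18288 = - \frac{760}{33403} - 18288 = - \frac{610874824}{33403}$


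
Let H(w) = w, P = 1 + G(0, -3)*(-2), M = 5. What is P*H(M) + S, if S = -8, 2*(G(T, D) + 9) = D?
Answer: 102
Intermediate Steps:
G(T, D) = -9 + D/2
P = 22 (P = 1 + (-9 + (1/2)*(-3))*(-2) = 1 + (-9 - 3/2)*(-2) = 1 - 21/2*(-2) = 1 + 21 = 22)
P*H(M) + S = 22*5 - 8 = 110 - 8 = 102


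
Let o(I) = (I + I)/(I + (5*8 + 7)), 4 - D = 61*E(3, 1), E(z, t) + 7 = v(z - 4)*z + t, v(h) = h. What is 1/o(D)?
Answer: 300/553 ≈ 0.54250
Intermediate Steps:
E(z, t) = -7 + t + z*(-4 + z) (E(z, t) = -7 + ((z - 4)*z + t) = -7 + ((-4 + z)*z + t) = -7 + (z*(-4 + z) + t) = -7 + (t + z*(-4 + z)) = -7 + t + z*(-4 + z))
D = 553 (D = 4 - 61*(-7 + 1 + 3*(-4 + 3)) = 4 - 61*(-7 + 1 + 3*(-1)) = 4 - 61*(-7 + 1 - 3) = 4 - 61*(-9) = 4 - 1*(-549) = 4 + 549 = 553)
o(I) = 2*I/(47 + I) (o(I) = (2*I)/(I + (40 + 7)) = (2*I)/(I + 47) = (2*I)/(47 + I) = 2*I/(47 + I))
1/o(D) = 1/(2*553/(47 + 553)) = 1/(2*553/600) = 1/(2*553*(1/600)) = 1/(553/300) = 300/553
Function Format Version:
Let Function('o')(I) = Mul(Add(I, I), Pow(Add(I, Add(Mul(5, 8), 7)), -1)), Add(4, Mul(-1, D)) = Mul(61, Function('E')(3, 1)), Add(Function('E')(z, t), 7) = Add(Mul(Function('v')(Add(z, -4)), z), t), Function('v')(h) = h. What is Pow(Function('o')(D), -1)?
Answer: Rational(300, 553) ≈ 0.54250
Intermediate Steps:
Function('E')(z, t) = Add(-7, t, Mul(z, Add(-4, z))) (Function('E')(z, t) = Add(-7, Add(Mul(Add(z, -4), z), t)) = Add(-7, Add(Mul(Add(-4, z), z), t)) = Add(-7, Add(Mul(z, Add(-4, z)), t)) = Add(-7, Add(t, Mul(z, Add(-4, z)))) = Add(-7, t, Mul(z, Add(-4, z))))
D = 553 (D = Add(4, Mul(-1, Mul(61, Add(-7, 1, Mul(3, Add(-4, 3)))))) = Add(4, Mul(-1, Mul(61, Add(-7, 1, Mul(3, -1))))) = Add(4, Mul(-1, Mul(61, Add(-7, 1, -3)))) = Add(4, Mul(-1, Mul(61, -9))) = Add(4, Mul(-1, -549)) = Add(4, 549) = 553)
Function('o')(I) = Mul(2, I, Pow(Add(47, I), -1)) (Function('o')(I) = Mul(Mul(2, I), Pow(Add(I, Add(40, 7)), -1)) = Mul(Mul(2, I), Pow(Add(I, 47), -1)) = Mul(Mul(2, I), Pow(Add(47, I), -1)) = Mul(2, I, Pow(Add(47, I), -1)))
Pow(Function('o')(D), -1) = Pow(Mul(2, 553, Pow(Add(47, 553), -1)), -1) = Pow(Mul(2, 553, Pow(600, -1)), -1) = Pow(Mul(2, 553, Rational(1, 600)), -1) = Pow(Rational(553, 300), -1) = Rational(300, 553)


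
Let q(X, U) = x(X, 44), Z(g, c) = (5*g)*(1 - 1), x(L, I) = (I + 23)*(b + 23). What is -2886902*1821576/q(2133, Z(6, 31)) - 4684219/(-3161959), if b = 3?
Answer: -8313914911866107435/2754066289 ≈ -3.0188e+9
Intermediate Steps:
x(L, I) = 598 + 26*I (x(L, I) = (I + 23)*(3 + 23) = (23 + I)*26 = 598 + 26*I)
Z(g, c) = 0 (Z(g, c) = (5*g)*0 = 0)
q(X, U) = 1742 (q(X, U) = 598 + 26*44 = 598 + 1144 = 1742)
-2886902*1821576/q(2133, Z(6, 31)) - 4684219/(-3161959) = -2886902/(1742/1821576) - 4684219/(-3161959) = -2886902/(1742*(1/1821576)) - 4684219*(-1/3161959) = -2886902/871/910788 + 4684219/3161959 = -2886902*910788/871 + 4684219/3161959 = -2629355698776/871 + 4684219/3161959 = -8313914911866107435/2754066289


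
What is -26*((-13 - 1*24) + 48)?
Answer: -286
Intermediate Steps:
-26*((-13 - 1*24) + 48) = -26*((-13 - 24) + 48) = -26*(-37 + 48) = -26*11 = -286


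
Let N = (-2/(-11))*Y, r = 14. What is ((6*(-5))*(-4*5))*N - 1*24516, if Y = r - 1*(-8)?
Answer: -22116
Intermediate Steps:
Y = 22 (Y = 14 - 1*(-8) = 14 + 8 = 22)
N = 4 (N = -2/(-11)*22 = -2*(-1/11)*22 = (2/11)*22 = 4)
((6*(-5))*(-4*5))*N - 1*24516 = ((6*(-5))*(-4*5))*4 - 1*24516 = -30*(-20)*4 - 24516 = 600*4 - 24516 = 2400 - 24516 = -22116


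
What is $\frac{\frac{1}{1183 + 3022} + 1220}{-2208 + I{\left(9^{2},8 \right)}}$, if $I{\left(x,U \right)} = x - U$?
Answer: $- \frac{5130101}{8977675} \approx -0.57143$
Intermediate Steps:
$\frac{\frac{1}{1183 + 3022} + 1220}{-2208 + I{\left(9^{2},8 \right)}} = \frac{\frac{1}{1183 + 3022} + 1220}{-2208 + \left(9^{2} - 8\right)} = \frac{\frac{1}{4205} + 1220}{-2208 + \left(81 - 8\right)} = \frac{\frac{1}{4205} + 1220}{-2208 + 73} = \frac{5130101}{4205 \left(-2135\right)} = \frac{5130101}{4205} \left(- \frac{1}{2135}\right) = - \frac{5130101}{8977675}$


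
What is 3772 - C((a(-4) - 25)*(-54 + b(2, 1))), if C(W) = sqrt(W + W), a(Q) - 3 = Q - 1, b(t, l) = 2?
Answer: 3772 - 6*sqrt(78) ≈ 3719.0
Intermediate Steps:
a(Q) = 2 + Q (a(Q) = 3 + (Q - 1) = 3 + (-1 + Q) = 2 + Q)
C(W) = sqrt(2)*sqrt(W) (C(W) = sqrt(2*W) = sqrt(2)*sqrt(W))
3772 - C((a(-4) - 25)*(-54 + b(2, 1))) = 3772 - sqrt(2)*sqrt(((2 - 4) - 25)*(-54 + 2)) = 3772 - sqrt(2)*sqrt((-2 - 25)*(-52)) = 3772 - sqrt(2)*sqrt(-27*(-52)) = 3772 - sqrt(2)*sqrt(1404) = 3772 - sqrt(2)*6*sqrt(39) = 3772 - 6*sqrt(78)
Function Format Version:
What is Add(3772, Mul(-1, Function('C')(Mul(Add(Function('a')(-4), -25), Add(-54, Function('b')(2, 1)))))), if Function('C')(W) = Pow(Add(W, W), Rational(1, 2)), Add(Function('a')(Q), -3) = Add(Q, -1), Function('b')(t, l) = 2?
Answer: Add(3772, Mul(-6, Pow(78, Rational(1, 2)))) ≈ 3719.0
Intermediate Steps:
Function('a')(Q) = Add(2, Q) (Function('a')(Q) = Add(3, Add(Q, -1)) = Add(3, Add(-1, Q)) = Add(2, Q))
Function('C')(W) = Mul(Pow(2, Rational(1, 2)), Pow(W, Rational(1, 2))) (Function('C')(W) = Pow(Mul(2, W), Rational(1, 2)) = Mul(Pow(2, Rational(1, 2)), Pow(W, Rational(1, 2))))
Add(3772, Mul(-1, Function('C')(Mul(Add(Function('a')(-4), -25), Add(-54, Function('b')(2, 1)))))) = Add(3772, Mul(-1, Mul(Pow(2, Rational(1, 2)), Pow(Mul(Add(Add(2, -4), -25), Add(-54, 2)), Rational(1, 2))))) = Add(3772, Mul(-1, Mul(Pow(2, Rational(1, 2)), Pow(Mul(Add(-2, -25), -52), Rational(1, 2))))) = Add(3772, Mul(-1, Mul(Pow(2, Rational(1, 2)), Pow(Mul(-27, -52), Rational(1, 2))))) = Add(3772, Mul(-1, Mul(Pow(2, Rational(1, 2)), Pow(1404, Rational(1, 2))))) = Add(3772, Mul(-1, Mul(Pow(2, Rational(1, 2)), Mul(6, Pow(39, Rational(1, 2)))))) = Add(3772, Mul(-1, Mul(6, Pow(78, Rational(1, 2))))) = Add(3772, Mul(-6, Pow(78, Rational(1, 2))))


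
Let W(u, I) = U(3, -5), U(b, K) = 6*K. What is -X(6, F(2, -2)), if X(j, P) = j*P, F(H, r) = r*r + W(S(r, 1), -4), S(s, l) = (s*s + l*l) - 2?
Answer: 156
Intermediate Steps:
S(s, l) = -2 + l**2 + s**2 (S(s, l) = (s**2 + l**2) - 2 = (l**2 + s**2) - 2 = -2 + l**2 + s**2)
W(u, I) = -30 (W(u, I) = 6*(-5) = -30)
F(H, r) = -30 + r**2 (F(H, r) = r*r - 30 = r**2 - 30 = -30 + r**2)
X(j, P) = P*j
-X(6, F(2, -2)) = -(-30 + (-2)**2)*6 = -(-30 + 4)*6 = -(-26)*6 = -1*(-156) = 156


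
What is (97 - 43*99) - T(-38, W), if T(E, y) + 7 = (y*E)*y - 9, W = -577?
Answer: 12647158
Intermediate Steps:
T(E, y) = -16 + E*y² (T(E, y) = -7 + ((y*E)*y - 9) = -7 + ((E*y)*y - 9) = -7 + (E*y² - 9) = -7 + (-9 + E*y²) = -16 + E*y²)
(97 - 43*99) - T(-38, W) = (97 - 43*99) - (-16 - 38*(-577)²) = (97 - 4257) - (-16 - 38*332929) = -4160 - (-16 - 12651302) = -4160 - 1*(-12651318) = -4160 + 12651318 = 12647158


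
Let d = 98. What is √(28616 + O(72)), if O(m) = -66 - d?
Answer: 2*√7113 ≈ 168.68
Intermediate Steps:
O(m) = -164 (O(m) = -66 - 1*98 = -66 - 98 = -164)
√(28616 + O(72)) = √(28616 - 164) = √28452 = 2*√7113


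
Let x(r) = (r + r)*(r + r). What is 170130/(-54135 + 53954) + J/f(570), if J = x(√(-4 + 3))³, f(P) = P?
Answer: -48492842/51585 ≈ -940.06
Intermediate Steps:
x(r) = 4*r² (x(r) = (2*r)*(2*r) = 4*r²)
J = -64 (J = (4*(√(-4 + 3))²)³ = (4*(√(-1))²)³ = (4*I²)³ = (4*(-1))³ = (-4)³ = -64)
170130/(-54135 + 53954) + J/f(570) = 170130/(-54135 + 53954) - 64/570 = 170130/(-181) - 64*1/570 = 170130*(-1/181) - 32/285 = -170130/181 - 32/285 = -48492842/51585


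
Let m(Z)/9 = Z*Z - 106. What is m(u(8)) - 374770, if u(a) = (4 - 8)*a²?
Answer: 214100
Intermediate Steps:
u(a) = -4*a²
m(Z) = -954 + 9*Z² (m(Z) = 9*(Z*Z - 106) = 9*(Z² - 106) = 9*(-106 + Z²) = -954 + 9*Z²)
m(u(8)) - 374770 = (-954 + 9*(-4*8²)²) - 374770 = (-954 + 9*(-4*64)²) - 374770 = (-954 + 9*(-256)²) - 374770 = (-954 + 9*65536) - 374770 = (-954 + 589824) - 374770 = 588870 - 374770 = 214100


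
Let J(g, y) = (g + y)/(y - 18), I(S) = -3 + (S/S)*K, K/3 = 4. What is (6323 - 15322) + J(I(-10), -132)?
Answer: -449909/50 ≈ -8998.2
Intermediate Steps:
K = 12 (K = 3*4 = 12)
I(S) = 9 (I(S) = -3 + (S/S)*12 = -3 + 1*12 = -3 + 12 = 9)
J(g, y) = (g + y)/(-18 + y)
(6323 - 15322) + J(I(-10), -132) = (6323 - 15322) + (9 - 132)/(-18 - 132) = -8999 - 123/(-150) = -8999 - 1/150*(-123) = -8999 + 41/50 = -449909/50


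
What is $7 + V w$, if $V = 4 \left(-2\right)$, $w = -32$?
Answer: $263$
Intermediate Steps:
$V = -8$
$7 + V w = 7 - -256 = 7 + 256 = 263$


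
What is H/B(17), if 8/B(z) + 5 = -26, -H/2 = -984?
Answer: -7626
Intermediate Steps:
H = 1968 (H = -2*(-984) = 1968)
B(z) = -8/31 (B(z) = 8/(-5 - 26) = 8/(-31) = 8*(-1/31) = -8/31)
H/B(17) = 1968/(-8/31) = 1968*(-31/8) = -7626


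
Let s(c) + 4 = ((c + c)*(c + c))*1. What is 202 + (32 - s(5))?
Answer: 138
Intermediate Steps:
s(c) = -4 + 4*c² (s(c) = -4 + ((c + c)*(c + c))*1 = -4 + ((2*c)*(2*c))*1 = -4 + (4*c²)*1 = -4 + 4*c²)
202 + (32 - s(5)) = 202 + (32 - (-4 + 4*5²)) = 202 + (32 - (-4 + 4*25)) = 202 + (32 - (-4 + 100)) = 202 + (32 - 1*96) = 202 + (32 - 96) = 202 - 64 = 138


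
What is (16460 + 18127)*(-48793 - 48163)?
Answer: -3353417172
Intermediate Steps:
(16460 + 18127)*(-48793 - 48163) = 34587*(-96956) = -3353417172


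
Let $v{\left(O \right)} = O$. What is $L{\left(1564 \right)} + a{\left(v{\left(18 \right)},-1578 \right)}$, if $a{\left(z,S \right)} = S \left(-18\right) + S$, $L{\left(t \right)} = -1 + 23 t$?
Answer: $62797$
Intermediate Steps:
$a{\left(z,S \right)} = - 17 S$ ($a{\left(z,S \right)} = - 18 S + S = - 17 S$)
$L{\left(1564 \right)} + a{\left(v{\left(18 \right)},-1578 \right)} = \left(-1 + 23 \cdot 1564\right) - -26826 = \left(-1 + 35972\right) + 26826 = 35971 + 26826 = 62797$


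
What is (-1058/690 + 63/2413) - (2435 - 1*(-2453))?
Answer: -176975714/36195 ≈ -4889.5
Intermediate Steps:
(-1058/690 + 63/2413) - (2435 - 1*(-2453)) = (-1058*1/690 + 63*(1/2413)) - (2435 + 2453) = (-23/15 + 63/2413) - 1*4888 = -54554/36195 - 4888 = -176975714/36195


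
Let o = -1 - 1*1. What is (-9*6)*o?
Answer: 108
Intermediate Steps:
o = -2 (o = -1 - 1 = -2)
(-9*6)*o = -9*6*(-2) = -54*(-2) = 108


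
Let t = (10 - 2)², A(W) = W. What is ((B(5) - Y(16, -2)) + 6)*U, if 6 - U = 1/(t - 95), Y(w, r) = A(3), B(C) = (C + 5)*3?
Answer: 6171/31 ≈ 199.06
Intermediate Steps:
B(C) = 15 + 3*C (B(C) = (5 + C)*3 = 15 + 3*C)
Y(w, r) = 3
t = 64 (t = 8² = 64)
U = 187/31 (U = 6 - 1/(64 - 95) = 6 - 1/(-31) = 6 - 1*(-1/31) = 6 + 1/31 = 187/31 ≈ 6.0323)
((B(5) - Y(16, -2)) + 6)*U = (((15 + 3*5) - 1*3) + 6)*(187/31) = (((15 + 15) - 3) + 6)*(187/31) = ((30 - 3) + 6)*(187/31) = (27 + 6)*(187/31) = 33*(187/31) = 6171/31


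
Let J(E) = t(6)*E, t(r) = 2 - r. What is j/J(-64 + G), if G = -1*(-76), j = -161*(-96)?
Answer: -322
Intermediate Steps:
j = 15456
G = 76
J(E) = -4*E (J(E) = (2 - 1*6)*E = (2 - 6)*E = -4*E)
j/J(-64 + G) = 15456/((-4*(-64 + 76))) = 15456/((-4*12)) = 15456/(-48) = 15456*(-1/48) = -322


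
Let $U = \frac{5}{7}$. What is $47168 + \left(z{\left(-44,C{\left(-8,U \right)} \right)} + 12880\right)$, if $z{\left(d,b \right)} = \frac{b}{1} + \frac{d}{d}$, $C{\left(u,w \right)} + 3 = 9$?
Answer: $60055$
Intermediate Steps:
$U = \frac{5}{7}$ ($U = 5 \cdot \frac{1}{7} = \frac{5}{7} \approx 0.71429$)
$C{\left(u,w \right)} = 6$ ($C{\left(u,w \right)} = -3 + 9 = 6$)
$z{\left(d,b \right)} = 1 + b$ ($z{\left(d,b \right)} = b 1 + 1 = b + 1 = 1 + b$)
$47168 + \left(z{\left(-44,C{\left(-8,U \right)} \right)} + 12880\right) = 47168 + \left(\left(1 + 6\right) + 12880\right) = 47168 + \left(7 + 12880\right) = 47168 + 12887 = 60055$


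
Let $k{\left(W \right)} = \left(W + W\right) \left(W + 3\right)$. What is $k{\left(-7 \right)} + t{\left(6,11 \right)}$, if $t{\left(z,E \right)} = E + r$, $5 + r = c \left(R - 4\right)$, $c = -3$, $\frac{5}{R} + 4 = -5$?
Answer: $\frac{227}{3} \approx 75.667$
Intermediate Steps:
$R = - \frac{5}{9}$ ($R = \frac{5}{-4 - 5} = \frac{5}{-9} = 5 \left(- \frac{1}{9}\right) = - \frac{5}{9} \approx -0.55556$)
$r = \frac{26}{3}$ ($r = -5 - 3 \left(- \frac{5}{9} - 4\right) = -5 - - \frac{41}{3} = -5 + \frac{41}{3} = \frac{26}{3} \approx 8.6667$)
$t{\left(z,E \right)} = \frac{26}{3} + E$ ($t{\left(z,E \right)} = E + \frac{26}{3} = \frac{26}{3} + E$)
$k{\left(W \right)} = 2 W \left(3 + W\right)$
$k{\left(-7 \right)} + t{\left(6,11 \right)} = 2 \left(-7\right) \left(3 - 7\right) + \left(\frac{26}{3} + 11\right) = 2 \left(-7\right) \left(-4\right) + \frac{59}{3} = 56 + \frac{59}{3} = \frac{227}{3}$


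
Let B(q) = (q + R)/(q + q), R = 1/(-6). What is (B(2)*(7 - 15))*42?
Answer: -154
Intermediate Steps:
R = -⅙ ≈ -0.16667
B(q) = (-⅙ + q)/(2*q) (B(q) = (q - ⅙)/(q + q) = (-⅙ + q)/((2*q)) = (-⅙ + q)*(1/(2*q)) = (-⅙ + q)/(2*q))
(B(2)*(7 - 15))*42 = (((1/12)*(-1 + 6*2)/2)*(7 - 15))*42 = (((1/12)*(½)*(-1 + 12))*(-8))*42 = (((1/12)*(½)*11)*(-8))*42 = ((11/24)*(-8))*42 = -11/3*42 = -154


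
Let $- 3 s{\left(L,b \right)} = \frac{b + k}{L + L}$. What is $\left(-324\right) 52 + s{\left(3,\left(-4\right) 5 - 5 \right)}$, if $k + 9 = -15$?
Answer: $- \frac{303215}{18} \approx -16845.0$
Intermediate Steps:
$k = -24$ ($k = -9 - 15 = -24$)
$s{\left(L,b \right)} = - \frac{-24 + b}{6 L}$ ($s{\left(L,b \right)} = - \frac{\left(b - 24\right) \frac{1}{L + L}}{3} = - \frac{\left(-24 + b\right) \frac{1}{2 L}}{3} = - \frac{\frac{1}{2} \frac{1}{L} \left(-24 + b\right)}{3} = - \frac{-24 + b}{6 L}$)
$\left(-324\right) 52 + s{\left(3,\left(-4\right) 5 - 5 \right)} = \left(-324\right) 52 + \frac{24 - \left(\left(-4\right) 5 - 5\right)}{6 \cdot 3} = -16848 + \frac{1}{6} \cdot \frac{1}{3} \left(24 - \left(-20 - 5\right)\right) = -16848 + \frac{1}{6} \cdot \frac{1}{3} \left(24 - -25\right) = -16848 + \frac{1}{6} \cdot \frac{1}{3} \left(24 + 25\right) = -16848 + \frac{1}{6} \cdot \frac{1}{3} \cdot 49 = -16848 + \frac{49}{18} = - \frac{303215}{18}$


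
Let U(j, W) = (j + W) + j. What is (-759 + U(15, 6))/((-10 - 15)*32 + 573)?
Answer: 723/227 ≈ 3.1850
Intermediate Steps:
U(j, W) = W + 2*j (U(j, W) = (W + j) + j = W + 2*j)
(-759 + U(15, 6))/((-10 - 15)*32 + 573) = (-759 + (6 + 2*15))/((-10 - 15)*32 + 573) = (-759 + (6 + 30))/(-25*32 + 573) = (-759 + 36)/(-800 + 573) = -723/(-227) = -723*(-1/227) = 723/227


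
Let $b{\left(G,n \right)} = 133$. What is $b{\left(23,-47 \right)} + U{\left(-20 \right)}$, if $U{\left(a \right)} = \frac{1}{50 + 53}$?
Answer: $\frac{13700}{103} \approx 133.01$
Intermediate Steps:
$U{\left(a \right)} = \frac{1}{103}$
$b{\left(23,-47 \right)} + U{\left(-20 \right)} = 133 + \frac{1}{103} = \frac{13700}{103}$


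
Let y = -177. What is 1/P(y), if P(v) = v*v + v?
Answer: 1/31152 ≈ 3.2101e-5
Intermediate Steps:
P(v) = v + v² (P(v) = v² + v = v + v²)
1/P(y) = 1/(-177*(1 - 177)) = 1/(-177*(-176)) = 1/31152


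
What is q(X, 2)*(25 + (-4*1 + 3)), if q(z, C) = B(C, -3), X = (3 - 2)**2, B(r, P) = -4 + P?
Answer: -168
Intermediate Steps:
X = 1 (X = 1**2 = 1)
q(z, C) = -7 (q(z, C) = -4 - 3 = -7)
q(X, 2)*(25 + (-4*1 + 3)) = -7*(25 + (-4*1 + 3)) = -7*(25 + (-4 + 3)) = -7*(25 - 1) = -7*24 = -168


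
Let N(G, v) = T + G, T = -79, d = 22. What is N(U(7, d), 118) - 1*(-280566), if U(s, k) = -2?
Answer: 280485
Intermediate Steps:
N(G, v) = -79 + G
N(U(7, d), 118) - 1*(-280566) = (-79 - 2) - 1*(-280566) = -81 + 280566 = 280485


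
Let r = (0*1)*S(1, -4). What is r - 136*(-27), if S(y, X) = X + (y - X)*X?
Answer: 3672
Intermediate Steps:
S(y, X) = X + X*(y - X)
r = 0 (r = (0*1)*(-4*(1 + 1 - 1*(-4))) = 0*(-4*(1 + 1 + 4)) = 0*(-4*6) = 0*(-24) = 0)
r - 136*(-27) = 0 - 136*(-27) = 0 + 3672 = 3672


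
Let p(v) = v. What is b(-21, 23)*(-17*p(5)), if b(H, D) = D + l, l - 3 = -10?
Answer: -1360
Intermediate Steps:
l = -7 (l = 3 - 10 = -7)
b(H, D) = -7 + D (b(H, D) = D - 7 = -7 + D)
b(-21, 23)*(-17*p(5)) = (-7 + 23)*(-17*5) = 16*(-85) = -1360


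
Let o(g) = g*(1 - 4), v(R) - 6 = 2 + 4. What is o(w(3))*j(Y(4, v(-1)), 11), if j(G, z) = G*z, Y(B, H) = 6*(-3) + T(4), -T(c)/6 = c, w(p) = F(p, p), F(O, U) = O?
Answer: 4158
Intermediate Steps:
w(p) = p
v(R) = 12 (v(R) = 6 + (2 + 4) = 6 + 6 = 12)
T(c) = -6*c
Y(B, H) = -42 (Y(B, H) = 6*(-3) - 6*4 = -18 - 24 = -42)
o(g) = -3*g (o(g) = g*(-3) = -3*g)
o(w(3))*j(Y(4, v(-1)), 11) = (-3*3)*(-42*11) = -9*(-462) = 4158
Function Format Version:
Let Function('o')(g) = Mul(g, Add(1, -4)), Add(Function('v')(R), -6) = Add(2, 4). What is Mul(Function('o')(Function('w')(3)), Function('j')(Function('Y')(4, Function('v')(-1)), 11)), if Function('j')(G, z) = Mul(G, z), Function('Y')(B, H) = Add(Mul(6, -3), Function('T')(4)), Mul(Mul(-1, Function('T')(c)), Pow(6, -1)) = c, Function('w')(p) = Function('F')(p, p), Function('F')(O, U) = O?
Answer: 4158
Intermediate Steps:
Function('w')(p) = p
Function('v')(R) = 12 (Function('v')(R) = Add(6, Add(2, 4)) = Add(6, 6) = 12)
Function('T')(c) = Mul(-6, c)
Function('Y')(B, H) = -42 (Function('Y')(B, H) = Add(Mul(6, -3), Mul(-6, 4)) = Add(-18, -24) = -42)
Function('o')(g) = Mul(-3, g) (Function('o')(g) = Mul(g, -3) = Mul(-3, g))
Mul(Function('o')(Function('w')(3)), Function('j')(Function('Y')(4, Function('v')(-1)), 11)) = Mul(Mul(-3, 3), Mul(-42, 11)) = Mul(-9, -462) = 4158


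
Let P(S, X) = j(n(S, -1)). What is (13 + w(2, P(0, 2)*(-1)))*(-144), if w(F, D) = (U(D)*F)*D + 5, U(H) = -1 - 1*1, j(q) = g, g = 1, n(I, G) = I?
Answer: -3168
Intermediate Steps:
j(q) = 1
P(S, X) = 1
U(H) = -2 (U(H) = -1 - 1 = -2)
w(F, D) = 5 - 2*D*F (w(F, D) = (-2*F)*D + 5 = -2*D*F + 5 = 5 - 2*D*F)
(13 + w(2, P(0, 2)*(-1)))*(-144) = (13 + (5 - 2*1*(-1)*2))*(-144) = (13 + (5 - 2*(-1)*2))*(-144) = (13 + (5 + 4))*(-144) = (13 + 9)*(-144) = 22*(-144) = -3168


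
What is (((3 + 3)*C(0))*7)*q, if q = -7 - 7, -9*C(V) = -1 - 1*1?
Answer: -392/3 ≈ -130.67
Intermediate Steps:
C(V) = 2/9 (C(V) = -(-1 - 1*1)/9 = -(-1 - 1)/9 = -1/9*(-2) = 2/9)
q = -14
(((3 + 3)*C(0))*7)*q = (((3 + 3)*(2/9))*7)*(-14) = ((6*(2/9))*7)*(-14) = ((4/3)*7)*(-14) = (28/3)*(-14) = -392/3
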